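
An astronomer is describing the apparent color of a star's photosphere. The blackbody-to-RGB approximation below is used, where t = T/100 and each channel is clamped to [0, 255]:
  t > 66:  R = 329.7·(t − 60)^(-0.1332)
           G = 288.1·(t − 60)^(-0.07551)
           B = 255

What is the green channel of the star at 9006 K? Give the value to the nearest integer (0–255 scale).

223

t = 9006/100 = 90.06; the t > 66 branch applies.
G = 288.1·(90.06 − 60)^(-0.07551) = 288.1·30.06^(-0.07551) = 288.1·0.77339 = 222.813.
Rounded: 223.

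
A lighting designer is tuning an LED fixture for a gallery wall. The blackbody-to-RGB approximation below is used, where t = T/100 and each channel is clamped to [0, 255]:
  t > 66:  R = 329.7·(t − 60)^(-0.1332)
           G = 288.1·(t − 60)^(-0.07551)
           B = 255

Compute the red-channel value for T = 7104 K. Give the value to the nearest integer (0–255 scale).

239

t = 7104/100 = 71.04; the t > 66 branch applies.
R = 329.7·(71.04 − 60)^(-0.1332) = 329.7·11.04^(-0.1332) = 329.7·0.72623 = 239.439.
Rounded: 239.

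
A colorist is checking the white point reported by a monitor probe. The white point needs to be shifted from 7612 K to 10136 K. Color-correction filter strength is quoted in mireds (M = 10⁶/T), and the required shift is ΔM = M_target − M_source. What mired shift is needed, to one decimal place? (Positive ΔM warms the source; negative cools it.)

-32.7 mireds

M_source = 10⁶/7612 = 131.372; M_target = 10⁶/10136 = 98.658.
ΔM = 98.658 − 131.372 = -32.713 → -32.7 mireds, a cooling shift.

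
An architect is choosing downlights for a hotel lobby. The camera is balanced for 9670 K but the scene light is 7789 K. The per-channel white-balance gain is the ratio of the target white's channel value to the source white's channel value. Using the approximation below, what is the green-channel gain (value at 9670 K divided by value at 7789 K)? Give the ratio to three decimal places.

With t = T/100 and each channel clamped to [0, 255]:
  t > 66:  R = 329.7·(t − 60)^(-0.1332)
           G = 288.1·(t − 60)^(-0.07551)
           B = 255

At 7789 K (t = 77.89):
  G = 288.1·(77.89 − 60)^(-0.07551) = 288.1·17.89^(-0.07551) = 288.1·0.80430 = 231.717.
At 9670 K (t = 96.7):
  G = 288.1·(96.7 − 60)^(-0.07551) = 288.1·36.7^(-0.07551) = 288.1·0.76182 = 219.480.
Gain = 219.480 / 231.717 = 0.9472 → 0.947.

0.947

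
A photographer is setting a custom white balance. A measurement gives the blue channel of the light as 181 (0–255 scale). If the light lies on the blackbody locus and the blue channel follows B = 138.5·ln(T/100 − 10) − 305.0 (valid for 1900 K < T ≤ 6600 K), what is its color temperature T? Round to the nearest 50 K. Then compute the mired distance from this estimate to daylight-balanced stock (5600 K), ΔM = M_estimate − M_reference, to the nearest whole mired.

ln(t − 10) = (181 + 305.0) / 138.5 = 3.5090.
t − 10 = e^3.5090 = 33.416, so t = 43.416.
T = 100·t = 4342 K → 4350 K to the nearest 50 K.
M_estimate = 10⁶/4350 = 229.89; M_reference = 10⁶/5600 = 178.57.
ΔM = 229.89 − 178.57 = 51.31 → +51 mireds.

+51 mireds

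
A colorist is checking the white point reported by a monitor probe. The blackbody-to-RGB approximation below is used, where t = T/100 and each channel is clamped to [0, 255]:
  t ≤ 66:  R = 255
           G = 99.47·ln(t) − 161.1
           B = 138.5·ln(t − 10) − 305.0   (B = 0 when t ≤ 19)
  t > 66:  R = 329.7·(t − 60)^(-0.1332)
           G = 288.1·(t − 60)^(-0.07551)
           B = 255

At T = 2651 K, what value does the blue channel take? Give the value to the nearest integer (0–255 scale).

83

t = 2651/100 = 26.51; the t ≤ 66 branch applies.
B = 138.5·ln(26.51 − 10) − 305.0 = 138.5·ln 16.51 − 305.0 = 138.5·2.8040 − 305.0 = 83.349.
Rounded: 83.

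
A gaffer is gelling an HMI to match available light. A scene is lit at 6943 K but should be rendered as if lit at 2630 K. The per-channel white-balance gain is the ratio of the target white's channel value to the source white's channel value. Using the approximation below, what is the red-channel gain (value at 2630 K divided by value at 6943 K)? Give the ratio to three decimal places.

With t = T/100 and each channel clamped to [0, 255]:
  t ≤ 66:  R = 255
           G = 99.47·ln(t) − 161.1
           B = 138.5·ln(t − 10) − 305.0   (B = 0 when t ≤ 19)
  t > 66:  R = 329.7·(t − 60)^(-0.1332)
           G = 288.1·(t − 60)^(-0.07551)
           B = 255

At 6943 K (t = 69.43):
  R = 329.7·(69.43 − 60)^(-0.1332) = 329.7·9.43^(-0.1332) = 329.7·0.74164 = 244.520.
At 2630 K (t = 26.3):
  R = 255 by definition for t ≤ 66.
Gain = 255.000 / 244.520 = 1.0429 → 1.043.

1.043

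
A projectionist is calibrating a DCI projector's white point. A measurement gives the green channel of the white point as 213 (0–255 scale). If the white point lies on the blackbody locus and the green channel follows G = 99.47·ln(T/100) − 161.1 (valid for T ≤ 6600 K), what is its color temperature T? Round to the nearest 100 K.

ln t = (213 + 161.1) / 99.47 = 3.7609.
t = e^3.7609 = 42.989.
T = 100·t = 4299 K → 4300 K to the nearest 100 K.

4300 K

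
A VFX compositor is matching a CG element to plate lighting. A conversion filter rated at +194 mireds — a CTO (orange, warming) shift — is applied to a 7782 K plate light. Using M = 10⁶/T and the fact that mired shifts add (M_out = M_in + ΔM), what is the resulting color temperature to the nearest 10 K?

M_in = 10⁶/7782 = 128.50 mireds.
M_out = 128.50 + (+194) = 322.50 mireds.
T_out = 10⁶/322.50 = 3100.8 K → 3100 K.

3100 K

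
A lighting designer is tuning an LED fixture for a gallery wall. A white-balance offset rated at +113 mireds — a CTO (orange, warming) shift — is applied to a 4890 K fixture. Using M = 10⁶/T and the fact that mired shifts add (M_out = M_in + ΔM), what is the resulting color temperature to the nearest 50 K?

3150 K

M_in = 10⁶/4890 = 204.50 mireds.
M_out = 204.50 + (+113) = 317.50 mireds.
T_out = 10⁶/317.50 = 3149.6 K → 3150 K.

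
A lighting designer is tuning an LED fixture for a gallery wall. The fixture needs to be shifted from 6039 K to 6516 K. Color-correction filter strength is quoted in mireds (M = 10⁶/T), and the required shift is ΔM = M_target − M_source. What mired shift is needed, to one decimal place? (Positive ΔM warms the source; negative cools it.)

M_source = 10⁶/6039 = 165.590; M_target = 10⁶/6516 = 153.468.
ΔM = 153.468 − 165.590 = -12.122 → -12.1 mireds, a cooling shift.

-12.1 mireds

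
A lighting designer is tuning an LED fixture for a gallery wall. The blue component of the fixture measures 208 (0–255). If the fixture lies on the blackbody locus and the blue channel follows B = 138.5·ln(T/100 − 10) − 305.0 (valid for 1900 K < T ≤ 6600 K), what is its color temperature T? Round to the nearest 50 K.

5050 K

ln(t − 10) = (208 + 305.0) / 138.5 = 3.7040.
t − 10 = e^3.7040 = 40.608, so t = 50.608.
T = 100·t = 5061 K → 5050 K to the nearest 50 K.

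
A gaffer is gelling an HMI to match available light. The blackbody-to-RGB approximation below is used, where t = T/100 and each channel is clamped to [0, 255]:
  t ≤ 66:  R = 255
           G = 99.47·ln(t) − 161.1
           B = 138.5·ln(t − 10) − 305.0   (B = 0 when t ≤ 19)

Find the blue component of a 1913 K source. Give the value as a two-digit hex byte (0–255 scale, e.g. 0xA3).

0x01

t = 1913/100 = 19.13; the t ≤ 66 branch applies.
B = 138.5·ln(19.13 − 10) − 305.0 = 138.5·ln 9.13 − 305.0 = 138.5·2.2116 − 305.0 = 1.302.
Rounded: 1; in hex, 0x01.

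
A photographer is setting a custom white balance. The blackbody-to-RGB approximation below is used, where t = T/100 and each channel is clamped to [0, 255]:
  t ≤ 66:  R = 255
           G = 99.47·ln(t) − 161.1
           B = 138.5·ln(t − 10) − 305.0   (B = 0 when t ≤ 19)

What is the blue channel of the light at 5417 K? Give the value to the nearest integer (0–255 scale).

220

t = 5417/100 = 54.17; the t ≤ 66 branch applies.
B = 138.5·ln(54.17 − 10) − 305.0 = 138.5·ln 44.17 − 305.0 = 138.5·3.7880 − 305.0 = 219.644.
Rounded: 220.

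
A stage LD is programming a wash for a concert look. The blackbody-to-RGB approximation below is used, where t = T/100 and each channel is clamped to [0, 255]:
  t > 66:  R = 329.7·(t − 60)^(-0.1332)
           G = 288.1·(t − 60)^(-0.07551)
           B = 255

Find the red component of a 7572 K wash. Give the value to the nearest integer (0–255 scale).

t = 7572/100 = 75.72; the t > 66 branch applies.
R = 329.7·(75.72 − 60)^(-0.1332) = 329.7·15.72^(-0.1332) = 329.7·0.69284 = 228.429.
Rounded: 228.

228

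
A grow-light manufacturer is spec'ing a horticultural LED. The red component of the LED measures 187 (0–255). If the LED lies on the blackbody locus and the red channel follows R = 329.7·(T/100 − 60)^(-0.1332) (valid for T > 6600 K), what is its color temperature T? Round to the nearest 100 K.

13100 K

(t − 60)^(-0.1332) = 187/329.7 = 0.56718.
t − 60 = 0.56718^(1/-0.1332) = 0.56718^(-7.508) = 70.620, so t = 130.620.
T = 100·t = 13062 K → 13100 K to the nearest 100 K.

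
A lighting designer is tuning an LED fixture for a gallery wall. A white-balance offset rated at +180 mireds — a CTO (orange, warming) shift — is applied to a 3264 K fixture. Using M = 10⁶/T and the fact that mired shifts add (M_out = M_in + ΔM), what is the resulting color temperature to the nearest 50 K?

2050 K

M_in = 10⁶/3264 = 306.37 mireds.
M_out = 306.37 + (+180) = 486.37 mireds.
T_out = 10⁶/486.37 = 2056.0 K → 2050 K.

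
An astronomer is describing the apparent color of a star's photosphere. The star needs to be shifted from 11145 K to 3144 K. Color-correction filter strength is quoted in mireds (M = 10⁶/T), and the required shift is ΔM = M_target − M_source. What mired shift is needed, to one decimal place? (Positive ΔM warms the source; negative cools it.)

+228.3 mireds

M_source = 10⁶/11145 = 89.726; M_target = 10⁶/3144 = 318.066.
ΔM = 318.066 − 89.726 = 228.340 → +228.3 mireds, a warming shift.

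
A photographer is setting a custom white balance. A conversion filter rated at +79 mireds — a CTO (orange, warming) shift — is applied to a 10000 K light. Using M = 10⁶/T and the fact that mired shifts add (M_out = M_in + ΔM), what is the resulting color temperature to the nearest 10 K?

5590 K

M_in = 10⁶/10000 = 100.00 mireds.
M_out = 100.00 + (+79) = 179.00 mireds.
T_out = 10⁶/179.00 = 5586.6 K → 5590 K.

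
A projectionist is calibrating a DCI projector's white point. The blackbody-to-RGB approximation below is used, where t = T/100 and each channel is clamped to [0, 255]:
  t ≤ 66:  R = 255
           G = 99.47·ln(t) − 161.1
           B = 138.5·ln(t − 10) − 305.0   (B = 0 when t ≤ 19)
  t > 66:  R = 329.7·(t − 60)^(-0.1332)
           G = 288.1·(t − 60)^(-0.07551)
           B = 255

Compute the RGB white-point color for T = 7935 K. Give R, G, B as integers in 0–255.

R=222, G=230, B=255

t = 7935/100 = 79.35; the t > 66 branch applies.
R = 329.7·(79.35 − 60)^(-0.1332) = 329.7·19.35^(-0.1332) = 329.7·0.67393 = 222.194.
G = 288.1·(79.35 − 60)^(-0.07551) = 288.1·19.35^(-0.07551) = 288.1·0.79954 = 230.349.
B = 255 by definition for t > 66.
Rounded: (222, 230, 255).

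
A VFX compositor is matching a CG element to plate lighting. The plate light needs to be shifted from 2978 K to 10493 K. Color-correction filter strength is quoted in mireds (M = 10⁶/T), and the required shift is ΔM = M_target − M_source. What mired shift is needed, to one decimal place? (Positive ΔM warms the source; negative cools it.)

M_source = 10⁶/2978 = 335.796; M_target = 10⁶/10493 = 95.302.
ΔM = 95.302 − 335.796 = -240.494 → -240.5 mireds, a cooling shift.

-240.5 mireds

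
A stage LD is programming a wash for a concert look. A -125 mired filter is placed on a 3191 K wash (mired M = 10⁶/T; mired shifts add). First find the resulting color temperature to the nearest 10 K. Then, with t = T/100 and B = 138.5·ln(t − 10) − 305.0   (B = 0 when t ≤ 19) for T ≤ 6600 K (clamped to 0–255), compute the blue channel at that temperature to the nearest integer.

216

M_in = 10⁶/3191 = 313.38; M_out = 313.38 + (-125) = 188.38.
T_out = 10⁶/188.38 = 5308.4 K → 5310 K; t = 53.1.
B = 138.5·ln(53.1 − 10) − 305.0 = 138.5·ln 43.1 − 305.0 = 138.5·3.7635 − 305.0 = 216.248.
Rounded: 216.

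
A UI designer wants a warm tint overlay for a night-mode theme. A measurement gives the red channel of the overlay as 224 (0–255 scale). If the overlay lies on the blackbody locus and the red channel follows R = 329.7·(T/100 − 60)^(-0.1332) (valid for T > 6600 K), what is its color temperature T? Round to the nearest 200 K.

7800 K

(t − 60)^(-0.1332) = 224/329.7 = 0.67941.
t − 60 = 0.67941^(1/-0.1332) = 0.67941^(-7.508) = 18.209, so t = 78.209.
T = 100·t = 7821 K → 7800 K to the nearest 200 K.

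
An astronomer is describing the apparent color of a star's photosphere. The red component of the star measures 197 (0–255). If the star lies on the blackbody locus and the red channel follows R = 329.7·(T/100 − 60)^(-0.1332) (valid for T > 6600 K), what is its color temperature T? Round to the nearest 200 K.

10800 K

(t − 60)^(-0.1332) = 197/329.7 = 0.59751.
t − 60 = 0.59751^(1/-0.1332) = 0.59751^(-7.508) = 47.761, so t = 107.761.
T = 100·t = 10776 K → 10800 K to the nearest 200 K.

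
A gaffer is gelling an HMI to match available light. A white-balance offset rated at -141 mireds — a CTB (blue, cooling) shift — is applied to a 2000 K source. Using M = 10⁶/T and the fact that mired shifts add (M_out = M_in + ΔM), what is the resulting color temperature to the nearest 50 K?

M_in = 10⁶/2000 = 500.00 mireds.
M_out = 500.00 + (-141) = 359.00 mireds.
T_out = 10⁶/359.00 = 2785.5 K → 2800 K.

2800 K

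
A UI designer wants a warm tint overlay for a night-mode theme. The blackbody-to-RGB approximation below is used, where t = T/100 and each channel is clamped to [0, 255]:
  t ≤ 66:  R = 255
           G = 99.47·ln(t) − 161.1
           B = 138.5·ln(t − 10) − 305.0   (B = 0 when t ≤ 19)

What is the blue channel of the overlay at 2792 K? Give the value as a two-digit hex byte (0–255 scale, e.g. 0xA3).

t = 2792/100 = 27.92; the t ≤ 66 branch applies.
B = 138.5·ln(27.92 − 10) − 305.0 = 138.5·ln 17.92 − 305.0 = 138.5·2.8859 − 305.0 = 94.700.
Rounded: 95; in hex, 0x5F.

0x5F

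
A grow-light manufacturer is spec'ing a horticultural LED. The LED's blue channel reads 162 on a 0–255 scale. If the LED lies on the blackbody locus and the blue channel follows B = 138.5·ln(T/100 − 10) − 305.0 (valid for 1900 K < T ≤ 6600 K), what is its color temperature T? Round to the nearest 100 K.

3900 K

ln(t − 10) = (162 + 305.0) / 138.5 = 3.3718.
t − 10 = e^3.3718 = 29.132, so t = 39.132.
T = 100·t = 3913 K → 3900 K to the nearest 100 K.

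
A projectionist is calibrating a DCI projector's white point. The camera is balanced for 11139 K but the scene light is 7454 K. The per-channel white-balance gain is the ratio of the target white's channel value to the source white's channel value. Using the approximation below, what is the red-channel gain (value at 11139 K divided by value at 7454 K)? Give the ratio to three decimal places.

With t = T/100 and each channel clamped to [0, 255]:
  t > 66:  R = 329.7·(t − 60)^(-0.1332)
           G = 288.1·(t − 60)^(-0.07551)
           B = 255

0.845

At 7454 K (t = 74.54):
  R = 329.7·(74.54 − 60)^(-0.1332) = 329.7·14.54^(-0.1332) = 329.7·0.70008 = 230.816.
At 11139 K (t = 111.39):
  R = 329.7·(111.39 − 60)^(-0.1332) = 329.7·51.39^(-0.1332) = 329.7·0.59171 = 195.088.
Gain = 195.088 / 230.816 = 0.8452 → 0.845.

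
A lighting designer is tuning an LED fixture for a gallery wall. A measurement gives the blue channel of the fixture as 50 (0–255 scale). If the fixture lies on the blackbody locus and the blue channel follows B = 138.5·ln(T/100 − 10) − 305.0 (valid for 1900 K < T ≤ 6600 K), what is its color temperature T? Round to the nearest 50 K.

2300 K

ln(t − 10) = (50 + 305.0) / 138.5 = 2.5632.
t − 10 = e^2.5632 = 12.977, so t = 22.977.
T = 100·t = 2298 K → 2300 K to the nearest 50 K.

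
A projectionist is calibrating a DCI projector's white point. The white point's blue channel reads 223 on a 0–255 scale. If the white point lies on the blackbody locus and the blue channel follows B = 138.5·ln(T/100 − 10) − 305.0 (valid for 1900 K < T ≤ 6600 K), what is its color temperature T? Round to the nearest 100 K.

ln(t − 10) = (223 + 305.0) / 138.5 = 3.8123.
t − 10 = e^3.8123 = 45.253, so t = 55.253.
T = 100·t = 5525 K → 5500 K to the nearest 100 K.

5500 K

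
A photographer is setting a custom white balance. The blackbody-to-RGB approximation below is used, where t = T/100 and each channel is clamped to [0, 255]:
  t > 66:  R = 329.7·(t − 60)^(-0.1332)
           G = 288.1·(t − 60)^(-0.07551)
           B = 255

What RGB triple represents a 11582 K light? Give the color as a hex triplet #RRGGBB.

t = 11582/100 = 115.82; the t > 66 branch applies.
R = 329.7·(115.82 − 60)^(-0.1332) = 329.7·55.82^(-0.1332) = 329.7·0.58523 = 192.951.
G = 288.1·(115.82 − 60)^(-0.07551) = 288.1·55.82^(-0.07551) = 288.1·0.73807 = 212.639.
B = 255 by definition for t > 66.
Rounded: (193, 213, 255).
In hex: #C1D5FF.

#C1D5FF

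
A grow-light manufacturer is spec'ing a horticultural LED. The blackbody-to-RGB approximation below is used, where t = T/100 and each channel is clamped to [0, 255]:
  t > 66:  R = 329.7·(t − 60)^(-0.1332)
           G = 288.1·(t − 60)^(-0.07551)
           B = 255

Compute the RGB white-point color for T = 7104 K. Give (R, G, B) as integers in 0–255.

t = 7104/100 = 71.04; the t > 66 branch applies.
R = 329.7·(71.04 − 60)^(-0.1332) = 329.7·11.04^(-0.1332) = 329.7·0.72623 = 239.439.
G = 288.1·(71.04 − 60)^(-0.07551) = 288.1·11.04^(-0.07551) = 288.1·0.83415 = 240.319.
B = 255 by definition for t > 66.
Rounded: (239, 240, 255).

(239, 240, 255)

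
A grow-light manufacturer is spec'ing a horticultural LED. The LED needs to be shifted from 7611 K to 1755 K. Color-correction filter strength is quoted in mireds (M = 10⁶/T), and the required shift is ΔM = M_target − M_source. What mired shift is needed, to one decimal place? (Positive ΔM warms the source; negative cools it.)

+438.4 mireds

M_source = 10⁶/7611 = 131.389; M_target = 10⁶/1755 = 569.801.
ΔM = 569.801 − 131.389 = 438.412 → +438.4 mireds, a warming shift.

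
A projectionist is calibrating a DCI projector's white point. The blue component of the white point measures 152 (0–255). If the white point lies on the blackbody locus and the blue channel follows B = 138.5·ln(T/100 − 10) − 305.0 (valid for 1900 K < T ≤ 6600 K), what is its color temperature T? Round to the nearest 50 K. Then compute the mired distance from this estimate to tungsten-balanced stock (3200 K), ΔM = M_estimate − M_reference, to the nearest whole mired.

ln(t − 10) = (152 + 305.0) / 138.5 = 3.2996.
t − 10 = e^3.2996 = 27.103, so t = 37.103.
T = 100·t = 3710 K → 3700 K to the nearest 50 K.
M_estimate = 10⁶/3700 = 270.27; M_reference = 10⁶/3200 = 312.50.
ΔM = 270.27 − 312.50 = -42.23 → -42 mireds.

-42 mireds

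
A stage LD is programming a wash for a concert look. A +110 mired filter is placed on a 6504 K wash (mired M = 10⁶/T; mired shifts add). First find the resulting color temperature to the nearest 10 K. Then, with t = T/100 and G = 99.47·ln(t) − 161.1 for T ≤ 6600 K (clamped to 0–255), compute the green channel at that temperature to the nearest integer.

M_in = 10⁶/6504 = 153.75; M_out = 153.75 + (+110) = 263.75.
T_out = 10⁶/263.75 = 3791.4 K → 3790 K; t = 37.9.
G = 99.47·ln 37.9 − 161.1 = 99.47·3.6350 − 161.1 = 200.469.
Rounded: 200.

200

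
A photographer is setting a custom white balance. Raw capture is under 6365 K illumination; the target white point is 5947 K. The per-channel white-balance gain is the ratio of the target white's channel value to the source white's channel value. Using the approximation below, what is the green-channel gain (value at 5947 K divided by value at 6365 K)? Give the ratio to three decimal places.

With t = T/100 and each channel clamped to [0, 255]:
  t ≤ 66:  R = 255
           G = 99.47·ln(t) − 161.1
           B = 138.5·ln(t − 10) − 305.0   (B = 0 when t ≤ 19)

0.973

At 6365 K (t = 63.65):
  G = 99.47·ln 63.65 − 161.1 = 99.47·4.1534 − 161.1 = 252.039.
At 5947 K (t = 59.47):
  G = 99.47·ln 59.47 − 161.1 = 99.47·4.0855 − 161.1 = 245.282.
Gain = 245.282 / 252.039 = 0.9732 → 0.973.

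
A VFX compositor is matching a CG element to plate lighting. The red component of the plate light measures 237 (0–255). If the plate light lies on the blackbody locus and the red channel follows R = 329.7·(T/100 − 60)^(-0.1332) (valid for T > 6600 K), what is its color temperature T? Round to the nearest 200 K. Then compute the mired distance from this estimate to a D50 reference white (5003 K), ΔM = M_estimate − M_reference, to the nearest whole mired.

-61 mireds

(t − 60)^(-0.1332) = 237/329.7 = 0.71884.
t − 60 = 0.71884^(1/-0.1332) = 0.71884^(-7.508) = 11.922, so t = 71.922.
T = 100·t = 7192 K → 7200 K to the nearest 200 K.
M_estimate = 10⁶/7200 = 138.89; M_reference = 10⁶/5003 = 199.88.
ΔM = 138.89 − 199.88 = -60.99 → -61 mireds.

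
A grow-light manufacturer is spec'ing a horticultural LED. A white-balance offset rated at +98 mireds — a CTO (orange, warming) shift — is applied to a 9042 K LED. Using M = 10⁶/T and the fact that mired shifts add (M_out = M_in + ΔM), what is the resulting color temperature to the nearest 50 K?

M_in = 10⁶/9042 = 110.60 mireds.
M_out = 110.60 + (+98) = 208.60 mireds.
T_out = 10⁶/208.60 = 4794.0 K → 4800 K.

4800 K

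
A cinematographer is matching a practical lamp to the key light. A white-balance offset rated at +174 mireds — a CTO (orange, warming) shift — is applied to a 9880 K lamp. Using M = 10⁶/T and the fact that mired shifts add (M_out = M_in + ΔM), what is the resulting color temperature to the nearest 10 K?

3630 K

M_in = 10⁶/9880 = 101.21 mireds.
M_out = 101.21 + (+174) = 275.21 mireds.
T_out = 10⁶/275.21 = 3633.5 K → 3630 K.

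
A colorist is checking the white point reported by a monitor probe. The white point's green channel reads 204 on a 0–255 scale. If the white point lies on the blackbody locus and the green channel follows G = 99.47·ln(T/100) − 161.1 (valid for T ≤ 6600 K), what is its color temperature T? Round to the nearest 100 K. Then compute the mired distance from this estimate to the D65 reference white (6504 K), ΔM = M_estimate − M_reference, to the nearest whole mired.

+103 mireds

ln t = (204 + 161.1) / 99.47 = 3.6705.
t = e^3.6705 = 39.270.
T = 100·t = 3927 K → 3900 K to the nearest 100 K.
M_estimate = 10⁶/3900 = 256.41; M_reference = 10⁶/6504 = 153.75.
ΔM = 256.41 − 153.75 = 102.66 → +103 mireds.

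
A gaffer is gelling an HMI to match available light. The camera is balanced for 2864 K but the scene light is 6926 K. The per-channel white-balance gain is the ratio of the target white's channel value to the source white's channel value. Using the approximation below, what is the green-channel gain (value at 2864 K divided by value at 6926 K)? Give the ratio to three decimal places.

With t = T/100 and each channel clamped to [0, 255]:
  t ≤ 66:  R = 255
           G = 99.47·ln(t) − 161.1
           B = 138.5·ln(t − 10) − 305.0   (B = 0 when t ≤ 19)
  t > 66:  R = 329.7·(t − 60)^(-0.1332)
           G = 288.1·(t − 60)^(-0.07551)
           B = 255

0.709

At 6926 K (t = 69.26):
  G = 288.1·(69.26 − 60)^(-0.07551) = 288.1·9.26^(-0.07551) = 288.1·0.84530 = 243.531.
At 2864 K (t = 28.64):
  G = 99.47·ln 28.64 − 161.1 = 99.47·3.3548 − 161.1 = 172.602.
Gain = 172.602 / 243.531 = 0.7087 → 0.709.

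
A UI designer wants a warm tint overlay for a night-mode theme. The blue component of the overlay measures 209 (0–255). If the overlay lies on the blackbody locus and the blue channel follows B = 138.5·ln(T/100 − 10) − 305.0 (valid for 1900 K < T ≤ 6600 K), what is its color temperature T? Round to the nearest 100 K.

5100 K

ln(t − 10) = (209 + 305.0) / 138.5 = 3.7112.
t − 10 = e^3.7112 = 40.903, so t = 50.903.
T = 100·t = 5090 K → 5100 K to the nearest 100 K.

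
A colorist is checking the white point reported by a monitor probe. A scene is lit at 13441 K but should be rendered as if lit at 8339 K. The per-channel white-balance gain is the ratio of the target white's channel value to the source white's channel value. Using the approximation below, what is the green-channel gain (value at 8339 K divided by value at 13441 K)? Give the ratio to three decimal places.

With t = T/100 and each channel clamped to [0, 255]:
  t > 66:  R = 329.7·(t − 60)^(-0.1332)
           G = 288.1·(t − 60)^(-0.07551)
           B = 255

1.091

At 13441 K (t = 134.41):
  G = 288.1·(134.41 − 60)^(-0.07551) = 288.1·74.41^(-0.07551) = 288.1·0.72223 = 208.073.
At 8339 K (t = 83.39):
  G = 288.1·(83.39 − 60)^(-0.07551) = 288.1·23.39^(-0.07551) = 288.1·0.78818 = 227.074.
Gain = 227.074 / 208.073 = 1.0913 → 1.091.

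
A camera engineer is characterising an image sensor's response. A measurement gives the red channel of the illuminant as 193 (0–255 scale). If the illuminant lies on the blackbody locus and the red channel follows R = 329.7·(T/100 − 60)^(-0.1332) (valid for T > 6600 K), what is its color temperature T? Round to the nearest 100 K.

11600 K

(t − 60)^(-0.1332) = 193/329.7 = 0.58538.
t − 60 = 0.58538^(1/-0.1332) = 0.58538^(-7.508) = 55.713, so t = 115.713.
T = 100·t = 11571 K → 11600 K to the nearest 100 K.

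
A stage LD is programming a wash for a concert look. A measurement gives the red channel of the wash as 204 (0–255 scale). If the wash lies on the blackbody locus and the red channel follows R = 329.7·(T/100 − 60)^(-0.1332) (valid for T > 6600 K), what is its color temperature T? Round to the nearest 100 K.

(t − 60)^(-0.1332) = 204/329.7 = 0.61874.
t − 60 = 0.61874^(1/-0.1332) = 0.61874^(-7.508) = 36.748, so t = 96.748.
T = 100·t = 9675 K → 9700 K to the nearest 100 K.

9700 K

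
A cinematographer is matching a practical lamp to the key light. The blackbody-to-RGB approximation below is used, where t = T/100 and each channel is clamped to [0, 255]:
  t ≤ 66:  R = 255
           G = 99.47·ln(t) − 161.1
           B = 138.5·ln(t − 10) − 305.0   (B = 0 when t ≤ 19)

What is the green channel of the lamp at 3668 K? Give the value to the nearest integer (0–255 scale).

197

t = 3668/100 = 36.68; the t ≤ 66 branch applies.
G = 99.47·ln 36.68 − 161.1 = 99.47·3.6022 − 161.1 = 197.214.
Rounded: 197.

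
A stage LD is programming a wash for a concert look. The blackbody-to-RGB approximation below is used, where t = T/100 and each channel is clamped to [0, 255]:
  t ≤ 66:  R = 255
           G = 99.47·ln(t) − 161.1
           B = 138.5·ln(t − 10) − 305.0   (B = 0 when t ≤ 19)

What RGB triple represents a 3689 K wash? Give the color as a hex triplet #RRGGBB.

#FFC697

t = 3689/100 = 36.89; the t ≤ 66 branch applies.
R = 255 by definition for t ≤ 66.
G = 99.47·ln 36.89 − 161.1 = 99.47·3.6079 − 161.1 = 197.782.
B = 138.5·ln(36.89 − 10) − 305.0 = 138.5·ln 26.89 − 305.0 = 138.5·3.2918 − 305.0 = 150.908.
Rounded: (255, 198, 151).
In hex: #FFC697.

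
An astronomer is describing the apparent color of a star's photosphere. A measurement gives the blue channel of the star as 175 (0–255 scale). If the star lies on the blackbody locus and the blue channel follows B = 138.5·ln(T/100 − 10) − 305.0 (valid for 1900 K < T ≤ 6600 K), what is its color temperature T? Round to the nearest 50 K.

4200 K

ln(t − 10) = (175 + 305.0) / 138.5 = 3.4657.
t − 10 = e^3.4657 = 31.999, so t = 41.999.
T = 100·t = 4200 K → 4200 K to the nearest 50 K.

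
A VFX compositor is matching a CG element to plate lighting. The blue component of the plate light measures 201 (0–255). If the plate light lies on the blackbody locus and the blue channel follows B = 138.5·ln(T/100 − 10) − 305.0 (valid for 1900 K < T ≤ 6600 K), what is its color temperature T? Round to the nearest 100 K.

4900 K

ln(t − 10) = (201 + 305.0) / 138.5 = 3.6534.
t − 10 = e^3.6534 = 38.607, so t = 48.607.
T = 100·t = 4861 K → 4900 K to the nearest 100 K.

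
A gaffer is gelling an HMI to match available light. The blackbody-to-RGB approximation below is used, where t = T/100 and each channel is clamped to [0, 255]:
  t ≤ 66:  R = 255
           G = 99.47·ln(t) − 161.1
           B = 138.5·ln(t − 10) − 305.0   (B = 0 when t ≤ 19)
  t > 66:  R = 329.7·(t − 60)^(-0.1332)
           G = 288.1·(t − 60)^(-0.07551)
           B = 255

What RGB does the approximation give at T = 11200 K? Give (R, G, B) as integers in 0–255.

(195, 214, 255)

t = 11200/100 = 112; the t > 66 branch applies.
R = 329.7·(112 − 60)^(-0.1332) = 329.7·52^(-0.1332) = 329.7·0.59078 = 194.781.
G = 288.1·(112 − 60)^(-0.07551) = 288.1·52^(-0.07551) = 288.1·0.74204 = 213.780.
B = 255 by definition for t > 66.
Rounded: (195, 214, 255).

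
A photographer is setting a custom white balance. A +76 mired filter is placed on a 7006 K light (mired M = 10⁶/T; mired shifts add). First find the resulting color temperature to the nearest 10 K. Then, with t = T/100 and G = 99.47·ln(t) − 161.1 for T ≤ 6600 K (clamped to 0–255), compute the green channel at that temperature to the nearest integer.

M_in = 10⁶/7006 = 142.73; M_out = 142.73 + (+76) = 218.73.
T_out = 10⁶/218.73 = 4571.7 K → 4570 K; t = 45.7.
G = 99.47·ln 45.7 − 161.1 = 99.47·3.8221 − 161.1 = 219.084.
Rounded: 219.

219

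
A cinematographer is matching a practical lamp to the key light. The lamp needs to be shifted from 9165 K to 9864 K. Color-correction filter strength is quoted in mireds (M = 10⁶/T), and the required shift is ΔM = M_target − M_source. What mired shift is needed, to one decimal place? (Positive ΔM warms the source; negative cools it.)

M_source = 10⁶/9165 = 109.111; M_target = 10⁶/9864 = 101.379.
ΔM = 101.379 − 109.111 = -7.732 → -7.7 mireds, a cooling shift.

-7.7 mireds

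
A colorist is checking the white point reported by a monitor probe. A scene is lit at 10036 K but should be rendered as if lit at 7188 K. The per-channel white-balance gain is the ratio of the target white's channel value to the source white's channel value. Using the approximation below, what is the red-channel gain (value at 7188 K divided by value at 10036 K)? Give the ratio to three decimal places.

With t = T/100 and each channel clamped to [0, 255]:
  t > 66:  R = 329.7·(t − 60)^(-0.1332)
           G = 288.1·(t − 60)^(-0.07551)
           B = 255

At 10036 K (t = 100.36):
  R = 329.7·(100.36 − 60)^(-0.1332) = 329.7·40.36^(-0.1332) = 329.7·0.61106 = 201.468.
At 7188 K (t = 71.88):
  R = 329.7·(71.88 − 60)^(-0.1332) = 329.7·11.88^(-0.1332) = 329.7·0.71917 = 237.112.
Gain = 237.112 / 201.468 = 1.1769 → 1.177.

1.177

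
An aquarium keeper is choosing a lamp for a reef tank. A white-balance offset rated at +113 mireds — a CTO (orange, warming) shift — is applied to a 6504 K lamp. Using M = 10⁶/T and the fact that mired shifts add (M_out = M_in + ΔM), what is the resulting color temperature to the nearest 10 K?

3750 K

M_in = 10⁶/6504 = 153.75 mireds.
M_out = 153.75 + (+113) = 266.75 mireds.
T_out = 10⁶/266.75 = 3748.8 K → 3750 K.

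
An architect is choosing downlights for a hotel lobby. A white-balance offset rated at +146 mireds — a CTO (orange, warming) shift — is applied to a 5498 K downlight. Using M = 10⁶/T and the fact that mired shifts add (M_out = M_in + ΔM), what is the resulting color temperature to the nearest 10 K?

M_in = 10⁶/5498 = 181.88 mireds.
M_out = 181.88 + (+146) = 327.88 mireds.
T_out = 10⁶/327.88 = 3049.9 K → 3050 K.

3050 K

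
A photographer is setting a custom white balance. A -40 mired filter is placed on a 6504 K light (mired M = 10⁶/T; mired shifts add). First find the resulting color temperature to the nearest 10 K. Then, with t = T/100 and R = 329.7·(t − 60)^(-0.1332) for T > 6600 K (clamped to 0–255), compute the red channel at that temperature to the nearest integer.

M_in = 10⁶/6504 = 153.75; M_out = 153.75 + (-40) = 113.75.
T_out = 10⁶/113.75 = 8791.1 K → 8790 K; t = 87.9.
R = 329.7·(87.9 − 60)^(-0.1332) = 329.7·27.9^(-0.1332) = 329.7·0.64187 = 211.624.
Rounded: 212.

212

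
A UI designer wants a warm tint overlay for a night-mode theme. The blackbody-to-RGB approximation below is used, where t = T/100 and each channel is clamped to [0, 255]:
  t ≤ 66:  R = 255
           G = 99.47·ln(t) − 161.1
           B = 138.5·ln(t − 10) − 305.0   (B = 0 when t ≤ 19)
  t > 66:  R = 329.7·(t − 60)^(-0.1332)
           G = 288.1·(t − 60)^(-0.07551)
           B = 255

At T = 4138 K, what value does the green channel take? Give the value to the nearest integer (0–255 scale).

t = 4138/100 = 41.38; the t ≤ 66 branch applies.
G = 99.47·ln 41.38 − 161.1 = 99.47·3.7228 − 161.1 = 209.207.
Rounded: 209.

209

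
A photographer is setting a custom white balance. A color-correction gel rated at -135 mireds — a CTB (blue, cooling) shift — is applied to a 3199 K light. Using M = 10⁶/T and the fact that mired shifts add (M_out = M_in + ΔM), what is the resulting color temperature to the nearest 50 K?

M_in = 10⁶/3199 = 312.60 mireds.
M_out = 312.60 + (-135) = 177.60 mireds.
T_out = 10⁶/177.60 = 5630.7 K → 5650 K.

5650 K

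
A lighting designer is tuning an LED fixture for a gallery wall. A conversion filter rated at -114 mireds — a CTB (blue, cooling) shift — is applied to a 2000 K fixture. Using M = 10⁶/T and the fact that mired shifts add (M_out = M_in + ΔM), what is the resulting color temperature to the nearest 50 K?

2600 K

M_in = 10⁶/2000 = 500.00 mireds.
M_out = 500.00 + (-114) = 386.00 mireds.
T_out = 10⁶/386.00 = 2590.7 K → 2600 K.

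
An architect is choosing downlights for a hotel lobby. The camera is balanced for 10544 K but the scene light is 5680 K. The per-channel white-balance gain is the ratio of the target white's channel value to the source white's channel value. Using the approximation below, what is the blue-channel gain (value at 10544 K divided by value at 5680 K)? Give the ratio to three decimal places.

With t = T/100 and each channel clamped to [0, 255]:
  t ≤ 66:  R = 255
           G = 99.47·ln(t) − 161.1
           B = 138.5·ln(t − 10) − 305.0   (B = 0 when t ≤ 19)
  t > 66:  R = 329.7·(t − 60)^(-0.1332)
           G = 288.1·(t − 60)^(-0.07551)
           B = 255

1.120

At 5680 K (t = 56.8):
  B = 138.5·ln(56.8 − 10) − 305.0 = 138.5·ln 46.8 − 305.0 = 138.5·3.8459 − 305.0 = 227.655.
At 10544 K (t = 105.44):
  B = 255 by definition for t > 66.
Gain = 255.000 / 227.655 = 1.1201 → 1.120.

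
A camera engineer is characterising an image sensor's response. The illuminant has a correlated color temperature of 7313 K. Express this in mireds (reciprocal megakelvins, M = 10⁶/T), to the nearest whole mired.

137 mireds

M = 10⁶ / 7313 = 136.743 → 137 mireds.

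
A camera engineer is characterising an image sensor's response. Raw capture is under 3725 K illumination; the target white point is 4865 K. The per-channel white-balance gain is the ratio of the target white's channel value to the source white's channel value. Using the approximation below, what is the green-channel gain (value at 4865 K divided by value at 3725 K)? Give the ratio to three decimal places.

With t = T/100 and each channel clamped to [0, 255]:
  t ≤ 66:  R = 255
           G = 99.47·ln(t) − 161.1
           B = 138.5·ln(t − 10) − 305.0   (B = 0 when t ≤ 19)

1.134

At 3725 K (t = 37.25):
  G = 99.47·ln 37.25 − 161.1 = 99.47·3.6177 − 161.1 = 198.748.
At 4865 K (t = 48.65):
  G = 99.47·ln 48.65 − 161.1 = 99.47·3.8847 − 161.1 = 225.306.
Gain = 225.306 / 198.748 = 1.1336 → 1.134.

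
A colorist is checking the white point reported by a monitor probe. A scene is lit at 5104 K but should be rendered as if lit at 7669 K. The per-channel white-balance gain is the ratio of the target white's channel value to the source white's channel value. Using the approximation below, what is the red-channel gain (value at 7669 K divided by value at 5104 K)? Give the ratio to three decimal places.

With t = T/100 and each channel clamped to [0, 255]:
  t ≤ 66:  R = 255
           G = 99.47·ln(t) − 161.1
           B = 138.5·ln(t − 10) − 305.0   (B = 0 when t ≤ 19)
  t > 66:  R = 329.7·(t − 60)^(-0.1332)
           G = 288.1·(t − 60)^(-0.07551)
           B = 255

At 5104 K (t = 51.04):
  R = 255 by definition for t ≤ 66.
At 7669 K (t = 76.69):
  R = 329.7·(76.69 − 60)^(-0.1332) = 329.7·16.69^(-0.1332) = 329.7·0.68734 = 226.615.
Gain = 226.615 / 255.000 = 0.8887 → 0.889.

0.889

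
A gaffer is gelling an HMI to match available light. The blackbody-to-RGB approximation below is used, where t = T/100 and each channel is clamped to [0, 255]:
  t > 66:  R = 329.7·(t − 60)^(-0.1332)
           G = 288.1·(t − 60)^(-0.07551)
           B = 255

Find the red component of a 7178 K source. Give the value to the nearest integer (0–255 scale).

237

t = 7178/100 = 71.78; the t > 66 branch applies.
R = 329.7·(71.78 − 60)^(-0.1332) = 329.7·11.78^(-0.1332) = 329.7·0.71998 = 237.379.
Rounded: 237.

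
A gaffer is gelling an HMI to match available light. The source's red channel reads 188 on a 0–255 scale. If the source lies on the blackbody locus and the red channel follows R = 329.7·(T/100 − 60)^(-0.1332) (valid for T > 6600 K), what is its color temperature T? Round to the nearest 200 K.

(t − 60)^(-0.1332) = 188/329.7 = 0.57022.
t − 60 = 0.57022^(1/-0.1332) = 0.57022^(-7.508) = 67.848, so t = 127.848.
T = 100·t = 12785 K → 12800 K to the nearest 200 K.

12800 K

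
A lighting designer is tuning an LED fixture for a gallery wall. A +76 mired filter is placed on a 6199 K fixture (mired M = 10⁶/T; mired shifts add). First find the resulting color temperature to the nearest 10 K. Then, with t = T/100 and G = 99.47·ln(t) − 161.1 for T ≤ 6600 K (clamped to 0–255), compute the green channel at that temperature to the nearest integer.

211

M_in = 10⁶/6199 = 161.32; M_out = 161.32 + (+76) = 237.32.
T_out = 10⁶/237.32 = 4213.8 K → 4210 K; t = 42.1.
G = 99.47·ln 42.1 − 161.1 = 99.47·3.7400 − 161.1 = 210.923.
Rounded: 211.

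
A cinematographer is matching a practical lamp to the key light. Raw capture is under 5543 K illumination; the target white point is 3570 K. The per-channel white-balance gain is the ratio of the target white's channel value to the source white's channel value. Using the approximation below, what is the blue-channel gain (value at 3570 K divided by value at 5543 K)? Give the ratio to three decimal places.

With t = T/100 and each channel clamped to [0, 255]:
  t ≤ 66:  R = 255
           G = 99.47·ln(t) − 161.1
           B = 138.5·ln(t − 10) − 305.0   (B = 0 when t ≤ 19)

At 5543 K (t = 55.43):
  B = 138.5·ln(55.43 − 10) − 305.0 = 138.5·ln 45.43 − 305.0 = 138.5·3.8162 − 305.0 = 223.540.
At 3570 K (t = 35.7):
  B = 138.5·ln(35.7 − 10) − 305.0 = 138.5·ln 25.7 − 305.0 = 138.5·3.2465 − 305.0 = 144.639.
Gain = 144.639 / 223.540 = 0.6470 → 0.647.

0.647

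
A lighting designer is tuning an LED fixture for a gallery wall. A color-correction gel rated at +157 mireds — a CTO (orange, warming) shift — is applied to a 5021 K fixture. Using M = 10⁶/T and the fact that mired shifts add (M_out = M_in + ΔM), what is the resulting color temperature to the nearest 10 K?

M_in = 10⁶/5021 = 199.16 mireds.
M_out = 199.16 + (+157) = 356.16 mireds.
T_out = 10⁶/356.16 = 2807.7 K → 2810 K.

2810 K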